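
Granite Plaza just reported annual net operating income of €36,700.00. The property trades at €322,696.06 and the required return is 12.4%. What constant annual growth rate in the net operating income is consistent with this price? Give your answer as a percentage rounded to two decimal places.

0.92%

P = D₀(1+g)/(r−g) ⇒ P(r−g) = D₀(1+g) ⇒ g(P+D₀) = P·r − D₀
g = (P·r − D₀)/(P + D₀) = (€322,696.06×0.124 − €36,700.00) / (€322,696.06 + €36,700.00) = 0.009222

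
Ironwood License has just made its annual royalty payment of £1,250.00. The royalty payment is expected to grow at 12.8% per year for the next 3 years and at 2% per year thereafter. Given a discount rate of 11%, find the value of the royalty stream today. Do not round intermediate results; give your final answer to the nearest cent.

D_1 = 1410.00000
D_2 = 1590.48000
D_3 = 1794.06144
Terminal value at year 3: TV = D_3×(1+g_2)/(r−g_2) = 1829.94267/0.09 = 20332.69632
P_0 = D_1/(1+r)^1 + D_2/(1+r)^2 + D_3/(1+r)^3 + TV/(1+r)^3
    = 1270.27027 + 1290.86925 + 1311.80226 + 14867.09231 = 18740.03409

£18740.03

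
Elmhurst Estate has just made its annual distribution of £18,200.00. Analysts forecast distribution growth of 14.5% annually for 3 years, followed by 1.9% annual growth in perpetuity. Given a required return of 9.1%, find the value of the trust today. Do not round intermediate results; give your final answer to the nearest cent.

£357937.91

D_1 = 20839.00000
D_2 = 23860.65500
D_3 = 27320.44997
Terminal value at year 3: TV = D_3×(1+g_2)/(r−g_2) = 27839.53852/0.072 = 386660.25729
P_0 = D_1/(1+r)^1 + D_2/(1+r)^2 + D_3/(1+r)^3 + TV/(1+r)^3
    = 19100.82493 + 20046.23698 + 21038.44303 + 297752.40896 = 357937.91390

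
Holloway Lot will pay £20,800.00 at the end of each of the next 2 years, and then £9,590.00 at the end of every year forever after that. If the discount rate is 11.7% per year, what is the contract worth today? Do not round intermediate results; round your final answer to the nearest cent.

£100986.23

PV of 2-year annuity: £20,800.00 × [1 − (1+0.117)^−2] / 0.117 = 35292.12809
Perpetuity value at year 2: £9,590.00 / 0.117 = 81965.81197
PV of perpetuity: 81965.81197 / (1+0.117)^2 = 65694.10483
Total PV = 35292.12809 + 65694.10483 = 100986.23292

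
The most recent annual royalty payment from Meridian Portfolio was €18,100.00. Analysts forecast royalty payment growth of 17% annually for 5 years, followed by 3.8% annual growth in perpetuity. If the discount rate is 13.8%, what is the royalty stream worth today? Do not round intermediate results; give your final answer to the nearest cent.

D_1 = 21177.00000
D_2 = 24777.09000
D_3 = 28989.19530
D_4 = 33917.35850
D_5 = 39683.30945
Terminal value at year 5: TV = D_5×(1+g_2)/(r−g_2) = 41191.27521/0.1 = 411912.75205
P_0 = D_1/(1+r)^1 + D_2/(1+r)^2 + D_3/(1+r)^3 + D_4/(1+r)^4 + D_5/(1+r)^5 + TV/(1+r)^5
    = 18608.96309 + 19132.23798 + 19670.22710 + 20223.34420 + 20792.01469 + 215821.11247 = 314247.89953

€314247.90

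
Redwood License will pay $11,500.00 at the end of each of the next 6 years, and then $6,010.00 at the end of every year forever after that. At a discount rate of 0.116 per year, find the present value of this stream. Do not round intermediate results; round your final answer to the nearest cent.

PV of 6-year annuity: $11,500.00 × [1 − (1+0.116)^−6] / 0.116 = 47821.70806
Perpetuity value at year 6: $6,010.00 / 0.116 = 51810.34483
PV of perpetuity: 51810.34483 / (1+0.116)^6 = 26818.30435
Total PV = 47821.70806 + 26818.30435 = 74640.01241

$74640.01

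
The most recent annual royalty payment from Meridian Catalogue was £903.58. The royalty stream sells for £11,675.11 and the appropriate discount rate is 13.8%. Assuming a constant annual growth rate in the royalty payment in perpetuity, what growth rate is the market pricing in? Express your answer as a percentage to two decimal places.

5.63%

P = D₀(1+g)/(r−g) ⇒ P(r−g) = D₀(1+g) ⇒ g(P+D₀) = P·r − D₀
g = (P·r − D₀)/(P + D₀) = (£11,675.11×0.138 − £903.58) / (£11,675.11 + £903.58) = 0.056253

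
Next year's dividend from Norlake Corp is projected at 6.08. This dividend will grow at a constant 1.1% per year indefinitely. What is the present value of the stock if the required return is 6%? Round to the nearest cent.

Growing perpetuity: P = D₁ / (r − g) = 6.0800 / (0.06 − 0.011) = 124.08

124.08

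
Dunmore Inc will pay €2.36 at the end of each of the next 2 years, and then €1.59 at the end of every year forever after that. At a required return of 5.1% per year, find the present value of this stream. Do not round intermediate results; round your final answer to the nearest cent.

PV of 2-year annuity: €2.36 × [1 − (1+0.051)^−2] / 0.051 = 4.38200
Perpetuity value at year 2: €1.59 / 0.051 = 31.17647
PV of perpetuity: 31.17647 / (1+0.051)^2 = 28.22419
Total PV = 4.38200 + 28.22419 = 32.60619

€32.61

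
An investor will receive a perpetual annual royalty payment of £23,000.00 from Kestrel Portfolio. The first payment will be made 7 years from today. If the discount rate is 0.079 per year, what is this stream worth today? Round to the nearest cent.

£184489.68

Value at end of year 6: C / r = £23,000.00 / 0.079 = £291,139.2405
Discount to today: PV = £291,139.2405 / (1 + 0.079)^6 = £291,139.2405 / 1.578079 = £184,489.68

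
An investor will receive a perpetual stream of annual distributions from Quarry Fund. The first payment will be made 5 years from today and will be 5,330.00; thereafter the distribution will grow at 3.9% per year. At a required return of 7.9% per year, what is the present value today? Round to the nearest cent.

Value at end of year 4: C₁ / (r − g) = 5,330.00 / (0.079 − 0.039) = 133,250.0000
Discount to today: PV = 133,250.0000 / (1 + 0.079)^4 = 133,250.0000 / 1.355457 = 98,306.32

98306.32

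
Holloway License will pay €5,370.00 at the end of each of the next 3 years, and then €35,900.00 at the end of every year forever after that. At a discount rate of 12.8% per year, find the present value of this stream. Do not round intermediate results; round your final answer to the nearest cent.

€208137.25

PV of 3-year annuity: €5,370.00 × [1 − (1+0.128)^−3] / 0.128 = 12722.57298
Perpetuity value at year 3: €35,900.00 / 0.128 = 280468.75000
PV of perpetuity: 280468.75000 / (1+0.128)^3 = 195414.67738
Total PV = 12722.57298 + 195414.67738 = 208137.25036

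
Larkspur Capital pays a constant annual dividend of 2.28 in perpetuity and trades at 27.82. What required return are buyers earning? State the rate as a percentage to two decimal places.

P = C/r ⇒ r = C/P = 2.28/27.82 = 0.081955

8.20%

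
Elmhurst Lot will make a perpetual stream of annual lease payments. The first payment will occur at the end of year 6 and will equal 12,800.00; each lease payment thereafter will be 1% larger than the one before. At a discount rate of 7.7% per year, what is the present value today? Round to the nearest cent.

Value at end of year 5: C₁ / (r − g) = 12,800.00 / (0.077 − 0.01) = 191,044.7761
Discount to today: PV = 191,044.7761 / (1 + 0.077)^5 = 191,044.7761 / 1.449034 = 131,842.87

131842.87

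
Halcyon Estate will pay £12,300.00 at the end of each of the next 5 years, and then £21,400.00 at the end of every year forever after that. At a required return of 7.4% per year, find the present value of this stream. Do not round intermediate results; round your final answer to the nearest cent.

PV of 5-year annuity: £12,300.00 × [1 − (1+0.074)^−5] / 0.074 = 49896.86133
Perpetuity value at year 5: £21,400.00 / 0.074 = 289189.18919
PV of perpetuity: 289189.18919 / (1+0.074)^5 = 202376.76378
Total PV = 49896.86133 + 202376.76378 = 252273.62511

£252273.63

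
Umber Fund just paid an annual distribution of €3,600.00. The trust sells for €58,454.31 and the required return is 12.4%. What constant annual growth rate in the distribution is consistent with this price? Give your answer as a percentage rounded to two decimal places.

P = D₀(1+g)/(r−g) ⇒ P(r−g) = D₀(1+g) ⇒ g(P+D₀) = P·r − D₀
g = (P·r − D₀)/(P + D₀) = (€58,454.31×0.124 − €3,600.00) / (€58,454.31 + €3,600.00) = 0.058793

5.88%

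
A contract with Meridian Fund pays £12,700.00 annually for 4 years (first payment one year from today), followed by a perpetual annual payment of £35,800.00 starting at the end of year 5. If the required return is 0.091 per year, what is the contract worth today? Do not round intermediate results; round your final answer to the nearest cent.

PV of 4-year annuity: £12,700.00 × [1 − (1+0.091)^−4] / 0.091 = 41054.29392
Perpetuity value at year 4: £35,800.00 / 0.091 = 393406.59341
PV of perpetuity: 393406.59341 / (1+0.091)^4 = 277678.74126
Total PV = 41054.29392 + 277678.74126 = 318733.03518

£318733.04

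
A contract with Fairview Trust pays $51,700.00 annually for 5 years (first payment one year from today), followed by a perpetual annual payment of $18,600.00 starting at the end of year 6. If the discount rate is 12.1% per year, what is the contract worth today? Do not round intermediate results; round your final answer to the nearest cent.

$272742.10

PV of 5-year annuity: $51,700.00 × [1 − (1+0.121)^−5] / 0.121 = 185906.16229
Perpetuity value at year 5: $18,600.00 / 0.121 = 153719.00826
PV of perpetuity: 153719.00826 / (1+0.121)^5 = 86835.94021
Total PV = 185906.16229 + 86835.94021 = 272742.10250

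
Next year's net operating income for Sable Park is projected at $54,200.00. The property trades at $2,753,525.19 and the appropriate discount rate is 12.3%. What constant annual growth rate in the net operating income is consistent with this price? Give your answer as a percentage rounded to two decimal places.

10.33%

P = D₁/(r−g) ⇒ g = r − D₁/P = 0.123 − $54,200.00/$2,753,525.19 = 0.103316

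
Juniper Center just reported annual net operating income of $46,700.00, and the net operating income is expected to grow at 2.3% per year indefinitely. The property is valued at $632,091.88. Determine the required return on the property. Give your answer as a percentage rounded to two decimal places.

D₁ = $46,700.00 × 1.023 = $47,774.1000
P = D₁/(r − g) ⇒ r = D₁/P + g = $47,774.1000/$632,091.88 + 0.023 = 0.075581 + 0.023 = 0.098581

9.86%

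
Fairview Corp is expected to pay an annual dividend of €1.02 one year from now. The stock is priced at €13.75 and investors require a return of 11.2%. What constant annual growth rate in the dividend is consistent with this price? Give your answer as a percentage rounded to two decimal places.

P = D₁/(r−g) ⇒ g = r − D₁/P = 0.112 − €1.02/€13.75 = 0.037818

3.78%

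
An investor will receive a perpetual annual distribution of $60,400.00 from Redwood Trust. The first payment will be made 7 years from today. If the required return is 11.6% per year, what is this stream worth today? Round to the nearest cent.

Value at end of year 6: C / r = $60,400.00 / 0.116 = $520,689.6552
Discount to today: PV = $520,689.6552 / (1 + 0.116)^6 = $520,689.6552 / 1.931902 = $269,521.73

$269521.73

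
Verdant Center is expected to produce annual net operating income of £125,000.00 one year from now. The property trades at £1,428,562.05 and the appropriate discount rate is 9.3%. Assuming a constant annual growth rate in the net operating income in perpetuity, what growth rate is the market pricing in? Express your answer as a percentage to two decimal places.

P = D₁/(r−g) ⇒ g = r − D₁/P = 0.093 − £125,000.00/£1,428,562.05 = 0.005499

0.55%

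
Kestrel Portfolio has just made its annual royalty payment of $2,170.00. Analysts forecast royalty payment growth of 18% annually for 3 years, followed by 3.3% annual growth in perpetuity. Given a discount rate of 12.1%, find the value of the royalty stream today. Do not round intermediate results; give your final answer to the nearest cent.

D_1 = 2560.60000
D_2 = 3021.50800
D_3 = 3565.37944
Terminal value at year 3: TV = D_3×(1+g_2)/(r−g_2) = 3683.03696/0.088 = 41852.69274
P_0 = D_1/(1+r)^1 + D_2/(1+r)^2 + D_3/(1+r)^3 + TV/(1+r)^3
    = 2284.21053 + 2404.43213 + 2530.98119 + 29710.26786 = 36929.89171

$36929.89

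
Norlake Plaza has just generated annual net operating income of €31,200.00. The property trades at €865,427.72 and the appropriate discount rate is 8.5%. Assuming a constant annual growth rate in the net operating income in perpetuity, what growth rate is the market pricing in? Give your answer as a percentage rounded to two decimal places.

P = D₀(1+g)/(r−g) ⇒ P(r−g) = D₀(1+g) ⇒ g(P+D₀) = P·r − D₀
g = (P·r − D₀)/(P + D₀) = (€865,427.72×0.085 − €31,200.00) / (€865,427.72 + €31,200.00) = 0.047245

4.72%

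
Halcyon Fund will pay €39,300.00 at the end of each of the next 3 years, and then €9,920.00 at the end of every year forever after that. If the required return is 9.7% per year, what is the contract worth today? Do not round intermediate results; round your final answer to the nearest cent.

PV of 3-year annuity: €39,300.00 × [1 − (1+0.097)^−3] / 0.097 = 98251.78074
Perpetuity value at year 3: €9,920.00 / 0.097 = 102268.04124
PV of perpetuity: 102268.04124 / (1+0.097)^3 = 77467.59175
Total PV = 98251.78074 + 77467.59175 = 175719.37249

€175719.37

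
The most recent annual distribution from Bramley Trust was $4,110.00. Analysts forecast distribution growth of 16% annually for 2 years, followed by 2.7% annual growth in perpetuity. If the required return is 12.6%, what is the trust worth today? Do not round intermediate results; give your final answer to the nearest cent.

D_1 = 4767.60000
D_2 = 5530.41600
Terminal value at year 2: TV = D_2×(1+g_2)/(r−g_2) = 5679.73723/0.099 = 57371.08315
P_0 = D_1/(1+r)^1 + D_2/(1+r)^2 + TV/(1+r)^2
    = 4234.10302 + 4361.95338 + 45249.75877 = 53845.81517

$53845.82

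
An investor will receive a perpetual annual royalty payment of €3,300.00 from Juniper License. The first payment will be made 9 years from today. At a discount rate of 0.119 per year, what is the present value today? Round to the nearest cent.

€11280.45

Value at end of year 8: C / r = €3,300.00 / 0.119 = €27,731.0924
Discount to today: PV = €27,731.0924 / (1 + 0.119)^8 = €27,731.0924 / 2.458333 = €11,280.45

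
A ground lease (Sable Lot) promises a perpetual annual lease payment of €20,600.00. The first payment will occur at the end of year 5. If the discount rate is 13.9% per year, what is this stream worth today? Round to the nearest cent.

€88055.71

Value at end of year 4: C / r = €20,600.00 / 0.139 = €148,201.4388
Discount to today: PV = €148,201.4388 / (1 + 0.139)^4 = €148,201.4388 / 1.683042 = €88,055.71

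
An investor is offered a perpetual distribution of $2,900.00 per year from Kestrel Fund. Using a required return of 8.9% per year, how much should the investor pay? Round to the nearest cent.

$32584.27

Level perpetuity: PV = C / r = $2,900.00 / 0.089 = $32,584.27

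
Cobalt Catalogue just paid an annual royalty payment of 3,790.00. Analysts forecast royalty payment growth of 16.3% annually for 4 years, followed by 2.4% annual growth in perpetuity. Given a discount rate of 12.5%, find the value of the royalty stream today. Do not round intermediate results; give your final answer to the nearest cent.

D_1 = 4407.77000
D_2 = 5126.23651
D_3 = 5961.81306
D_4 = 6933.58859
Terminal value at year 4: TV = D_4×(1+g_2)/(r−g_2) = 7099.99472/0.101 = 70296.97739
P_0 = D_1/(1+r)^1 + D_2/(1+r)^2 + D_3/(1+r)^3 + D_4/(1+r)^4 + TV/(1+r)^4
    = 3918.01778 + 4050.35971 + 4187.17186 + 4328.60522 + 43886.05691 = 60370.21148

60370.21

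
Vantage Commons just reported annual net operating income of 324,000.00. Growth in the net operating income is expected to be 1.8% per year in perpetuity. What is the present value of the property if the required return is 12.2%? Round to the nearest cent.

D₁ = D₀ × (1 + g) = 324,000.00 × 1.018 = 329,832.0000
Growing perpetuity: P = D₁ / (r − g) = 329,832.0000 / (0.122 − 0.018) = 3,171,461.54

3171461.54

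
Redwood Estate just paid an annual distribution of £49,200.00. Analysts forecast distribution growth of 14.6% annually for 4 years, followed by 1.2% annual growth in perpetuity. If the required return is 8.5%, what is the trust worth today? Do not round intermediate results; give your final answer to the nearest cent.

£1074932.29

D_1 = 56383.20000
D_2 = 64615.14720
D_3 = 74048.95869
D_4 = 84860.10666
Terminal value at year 4: TV = D_4×(1+g_2)/(r−g_2) = 85878.42794/0.073 = 1176416.82110
P_0 = D_1/(1+r)^1 + D_2/(1+r)^2 + D_3/(1+r)^3 + D_4/(1+r)^4 + TV/(1+r)^4
    = 51966.08295 + 54887.67840 + 57973.52944 + 61232.87073 + 848872.12568 = 1074932.28719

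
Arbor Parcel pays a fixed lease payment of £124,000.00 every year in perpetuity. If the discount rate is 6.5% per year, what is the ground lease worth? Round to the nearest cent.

Level perpetuity: PV = C / r = £124,000.00 / 0.065 = £1,907,692.31

£1907692.31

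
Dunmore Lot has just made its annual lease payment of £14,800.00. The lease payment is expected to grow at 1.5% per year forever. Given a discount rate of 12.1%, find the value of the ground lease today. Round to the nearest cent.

£141716.98

D₁ = D₀ × (1 + g) = £14,800.00 × 1.015 = £15,022.0000
Growing perpetuity: P = D₁ / (r − g) = £15,022.0000 / (0.121 − 0.015) = £141,716.98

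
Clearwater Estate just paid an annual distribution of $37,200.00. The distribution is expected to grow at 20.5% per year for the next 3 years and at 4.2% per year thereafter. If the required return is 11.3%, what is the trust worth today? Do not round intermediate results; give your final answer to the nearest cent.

D_1 = 44826.00000
D_2 = 54015.33000
D_3 = 65088.47265
Terminal value at year 3: TV = D_3×(1+g_2)/(r−g_2) = 67822.18850/0.071 = 955242.09157
P_0 = D_1/(1+r)^1 + D_2/(1+r)^2 + D_3/(1+r)^3 + TV/(1+r)^3
    = 40274.93261 + 43604.03756 + 47208.32458 + 692832.03114 = 823919.32589

$823919.33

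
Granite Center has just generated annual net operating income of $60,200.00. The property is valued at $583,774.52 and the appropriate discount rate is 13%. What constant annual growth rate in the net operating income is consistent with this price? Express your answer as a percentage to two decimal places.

2.44%

P = D₀(1+g)/(r−g) ⇒ P(r−g) = D₀(1+g) ⇒ g(P+D₀) = P·r − D₀
g = (P·r − D₀)/(P + D₀) = ($583,774.52×0.13 − $60,200.00) / ($583,774.52 + $60,200.00) = 0.024365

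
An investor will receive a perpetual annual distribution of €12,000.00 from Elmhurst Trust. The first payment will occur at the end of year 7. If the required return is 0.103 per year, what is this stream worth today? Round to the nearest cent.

€64698.01

Value at end of year 6: C / r = €12,000.00 / 0.103 = €116,504.8544
Discount to today: PV = €116,504.8544 / (1 + 0.103)^6 = €116,504.8544 / 1.800749 = €64,698.01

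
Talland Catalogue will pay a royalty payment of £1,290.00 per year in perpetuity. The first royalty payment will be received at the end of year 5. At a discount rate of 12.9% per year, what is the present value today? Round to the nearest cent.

£6154.95

Value at end of year 4: C / r = £1,290.00 / 0.129 = £10,000.0000
Discount to today: PV = £10,000.0000 / (1 + 0.129)^4 = £10,000.0000 / 1.624710 = £6,154.95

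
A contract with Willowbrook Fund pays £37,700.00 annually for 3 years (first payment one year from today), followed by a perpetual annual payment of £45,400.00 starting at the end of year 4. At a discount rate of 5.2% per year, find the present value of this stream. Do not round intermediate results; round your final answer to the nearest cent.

PV of 3-year annuity: £37,700.00 × [1 − (1+0.052)^−3] / 0.052 = 102282.90663
Perpetuity value at year 3: £45,400.00 / 0.052 = 873076.92308
PV of perpetuity: 873076.92308 / (1+0.052)^3 = 749903.34321
Total PV = 102282.90663 + 749903.34321 = 852186.24984

£852186.25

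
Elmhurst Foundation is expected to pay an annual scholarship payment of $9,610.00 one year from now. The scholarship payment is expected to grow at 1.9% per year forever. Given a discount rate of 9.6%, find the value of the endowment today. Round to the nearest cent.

$124805.19

Growing perpetuity: P = D₁ / (r − g) = $9,610.0000 / (0.096 − 0.019) = $124,805.19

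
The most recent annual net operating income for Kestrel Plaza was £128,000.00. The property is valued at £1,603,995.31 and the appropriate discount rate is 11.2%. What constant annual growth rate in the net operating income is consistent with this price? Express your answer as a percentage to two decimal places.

2.98%

P = D₀(1+g)/(r−g) ⇒ P(r−g) = D₀(1+g) ⇒ g(P+D₀) = P·r − D₀
g = (P·r − D₀)/(P + D₀) = (£1,603,995.31×0.112 − £128,000.00) / (£1,603,995.31 + £128,000.00) = 0.029820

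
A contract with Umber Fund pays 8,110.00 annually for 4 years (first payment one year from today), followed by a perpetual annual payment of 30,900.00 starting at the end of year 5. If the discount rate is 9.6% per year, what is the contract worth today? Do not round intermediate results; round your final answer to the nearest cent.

PV of 4-year annuity: 8,110.00 × [1 − (1+0.096)^−4] / 0.096 = 25931.79483
Perpetuity value at year 4: 30,900.00 / 0.096 = 321875.00000
PV of perpetuity: 321875.00000 / (1+0.096)^4 = 223071.98394
Total PV = 25931.79483 + 223071.98394 = 249003.77877

249003.78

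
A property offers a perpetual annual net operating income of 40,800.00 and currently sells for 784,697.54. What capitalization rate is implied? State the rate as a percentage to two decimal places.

P = C/r ⇒ r = C/P = 40,800.00/784,697.54 = 0.051995

5.20%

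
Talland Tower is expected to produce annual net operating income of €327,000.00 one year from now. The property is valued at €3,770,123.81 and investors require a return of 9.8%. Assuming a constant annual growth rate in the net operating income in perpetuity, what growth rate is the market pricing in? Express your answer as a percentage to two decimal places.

1.13%

P = D₁/(r−g) ⇒ g = r − D₁/P = 0.098 − €327,000.00/€3,770,123.81 = 0.011265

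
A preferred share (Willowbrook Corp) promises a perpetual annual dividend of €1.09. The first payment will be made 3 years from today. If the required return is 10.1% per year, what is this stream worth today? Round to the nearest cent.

Value at end of year 2: C / r = €1.09 / 0.101 = €10.7921
Discount to today: PV = €10.7921 / (1 + 0.101)^2 = €10.7921 / 1.212201 = €8.90

€8.90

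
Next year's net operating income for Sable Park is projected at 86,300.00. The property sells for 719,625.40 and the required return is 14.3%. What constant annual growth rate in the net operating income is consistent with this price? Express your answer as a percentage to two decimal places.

P = D₁/(r−g) ⇒ g = r − D₁/P = 0.143 − 86,300.00/719,625.40 = 0.023076

2.31%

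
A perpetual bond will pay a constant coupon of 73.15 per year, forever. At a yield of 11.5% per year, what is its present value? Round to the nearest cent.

Level perpetuity: PV = C / r = 73.15 / 0.115 = 636.09

636.09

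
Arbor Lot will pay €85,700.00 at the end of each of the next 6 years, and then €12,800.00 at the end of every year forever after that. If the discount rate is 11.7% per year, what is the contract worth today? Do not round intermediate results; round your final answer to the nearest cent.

€411687.30

PV of 6-year annuity: €85,700.00 × [1 − (1+0.117)^−6] / 0.117 = 355361.79647
Perpetuity value at year 6: €12,800.00 / 0.117 = 109401.70940
PV of perpetuity: 109401.70940 / (1+0.117)^6 = 56325.50176
Total PV = 355361.79647 + 56325.50176 = 411687.29823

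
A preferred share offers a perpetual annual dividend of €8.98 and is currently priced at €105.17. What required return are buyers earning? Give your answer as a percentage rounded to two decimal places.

8.54%

P = C/r ⇒ r = C/P = €8.98/€105.17 = 0.085386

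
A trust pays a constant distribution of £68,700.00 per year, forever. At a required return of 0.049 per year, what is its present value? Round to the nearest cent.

£1402040.82

Level perpetuity: PV = C / r = £68,700.00 / 0.049 = £1,402,040.82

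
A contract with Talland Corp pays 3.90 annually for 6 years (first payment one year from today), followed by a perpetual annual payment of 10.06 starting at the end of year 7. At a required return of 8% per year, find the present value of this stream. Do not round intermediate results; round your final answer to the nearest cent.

PV of 6-year annuity: 3.90 × [1 − (1+0.08)^−6] / 0.08 = 18.02923
Perpetuity value at year 6: 10.06 / 0.08 = 125.75000
PV of perpetuity: 125.75000 / (1+0.08)^6 = 79.24383
Total PV = 18.02923 + 79.24383 = 97.27306

97.27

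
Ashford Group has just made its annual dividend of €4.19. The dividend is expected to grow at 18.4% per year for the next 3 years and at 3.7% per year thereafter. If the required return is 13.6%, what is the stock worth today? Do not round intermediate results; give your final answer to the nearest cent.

D_1 = 4.96096
D_2 = 5.87378
D_3 = 6.95455
Terminal value at year 3: TV = D_3×(1+g_2)/(r−g_2) = 7.21187/0.099 = 72.84717
P_0 = D_1/(1+r)^1 + D_2/(1+r)^2 + D_3/(1+r)^3 + TV/(1+r)^3
    = 4.36704 + 4.55157 + 4.74388 + 49.69100 = 63.35349

€63.35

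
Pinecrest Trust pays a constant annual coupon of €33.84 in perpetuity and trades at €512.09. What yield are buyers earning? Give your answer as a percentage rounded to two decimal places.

P = C/r ⇒ r = C/P = €33.84/€512.09 = 0.066082

6.61%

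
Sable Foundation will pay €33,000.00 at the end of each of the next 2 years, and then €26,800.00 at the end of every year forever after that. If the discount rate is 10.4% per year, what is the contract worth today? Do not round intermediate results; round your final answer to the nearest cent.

PV of 2-year annuity: €33,000.00 × [1 − (1+0.104)^−2] / 0.104 = 56966.76118
Perpetuity value at year 2: €26,800.00 / 0.104 = 257692.30769
PV of perpetuity: 257692.30769 / (1+0.104)^2 = 211428.39255
Total PV = 56966.76118 + 211428.39255 = 268395.15373

€268395.15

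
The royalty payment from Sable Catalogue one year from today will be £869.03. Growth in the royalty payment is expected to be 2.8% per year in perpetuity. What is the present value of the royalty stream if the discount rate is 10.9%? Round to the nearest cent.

£10728.77

Growing perpetuity: P = D₁ / (r − g) = £869.0300 / (0.109 − 0.028) = £10,728.77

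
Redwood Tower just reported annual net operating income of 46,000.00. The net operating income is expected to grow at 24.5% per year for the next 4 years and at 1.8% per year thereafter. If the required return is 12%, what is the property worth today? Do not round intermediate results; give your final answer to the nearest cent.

942384.27

D_1 = 57270.00000
D_2 = 71301.15000
D_3 = 88769.93175
D_4 = 110518.56503
Terminal value at year 4: TV = D_4×(1+g_2)/(r−g_2) = 112507.89920/0.102 = 1103018.61960
P_0 = D_1/(1+r)^1 + D_2/(1+r)^2 + D_3/(1+r)^3 + D_4/(1+r)^4 + TV/(1+r)^4
    = 51133.92857 + 56840.84024 + 63184.68402 + 70236.54608 + 700988.27357 = 942384.27248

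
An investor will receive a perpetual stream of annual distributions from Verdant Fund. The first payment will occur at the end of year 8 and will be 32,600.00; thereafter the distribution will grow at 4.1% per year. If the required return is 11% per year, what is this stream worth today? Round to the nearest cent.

Value at end of year 7: C₁ / (r − g) = 32,600.00 / (0.11 − 0.041) = 472,463.7681
Discount to today: PV = 472,463.7681 / (1 + 0.11)^7 = 472,463.7681 / 2.076160 = 227,566.15

227566.15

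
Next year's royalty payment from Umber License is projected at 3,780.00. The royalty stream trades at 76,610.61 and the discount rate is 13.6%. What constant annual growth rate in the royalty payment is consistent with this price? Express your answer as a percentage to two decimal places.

8.67%

P = D₁/(r−g) ⇒ g = r − D₁/P = 0.136 − 3,780.00/76,610.61 = 0.086660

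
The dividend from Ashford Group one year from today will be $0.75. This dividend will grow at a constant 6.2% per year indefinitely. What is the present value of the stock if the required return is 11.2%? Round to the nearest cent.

Growing perpetuity: P = D₁ / (r − g) = $0.7500 / (0.112 − 0.062) = $15.00

$15.00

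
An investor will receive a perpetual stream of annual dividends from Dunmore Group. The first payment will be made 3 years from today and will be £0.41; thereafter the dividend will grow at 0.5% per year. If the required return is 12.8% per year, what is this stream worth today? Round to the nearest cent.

£2.62

Value at end of year 2: C₁ / (r − g) = £0.41 / (0.128 − 0.005) = £3.3333
Discount to today: PV = £3.3333 / (1 + 0.128)^2 = £3.3333 / 1.272384 = £2.62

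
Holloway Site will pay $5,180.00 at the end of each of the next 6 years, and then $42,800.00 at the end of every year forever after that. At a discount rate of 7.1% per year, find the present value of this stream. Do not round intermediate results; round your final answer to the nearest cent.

$424051.92

PV of 6-year annuity: $5,180.00 × [1 − (1+0.071)^−6] / 0.071 = 24614.63647
Perpetuity value at year 6: $42,800.00 / 0.071 = 602816.90141
PV of perpetuity: 602816.90141 / (1+0.071)^6 = 399437.27964
Total PV = 24614.63647 + 399437.27964 = 424051.91611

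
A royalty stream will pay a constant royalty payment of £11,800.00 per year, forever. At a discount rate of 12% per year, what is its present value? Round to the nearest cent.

£98333.33

Level perpetuity: PV = C / r = £11,800.00 / 0.12 = £98,333.33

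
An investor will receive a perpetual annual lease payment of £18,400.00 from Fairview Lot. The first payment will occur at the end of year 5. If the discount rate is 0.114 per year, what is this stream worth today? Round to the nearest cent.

£104802.64

Value at end of year 4: C / r = £18,400.00 / 0.114 = £161,403.5088
Discount to today: PV = £161,403.5088 / (1 + 0.114)^4 = £161,403.5088 / 1.540071 = £104,802.64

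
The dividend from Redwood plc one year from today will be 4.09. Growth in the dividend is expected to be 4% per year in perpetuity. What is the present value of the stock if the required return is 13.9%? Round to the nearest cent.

41.31

Growing perpetuity: P = D₁ / (r − g) = 4.0900 / (0.139 − 0.04) = 41.31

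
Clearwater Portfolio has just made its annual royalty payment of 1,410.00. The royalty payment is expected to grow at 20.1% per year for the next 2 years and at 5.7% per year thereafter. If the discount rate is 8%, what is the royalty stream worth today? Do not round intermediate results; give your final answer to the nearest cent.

D_1 = 1693.41000
D_2 = 2033.78541
Terminal value at year 2: TV = D_2×(1+g_2)/(r−g_2) = 2149.71118/0.023 = 93465.70341
P_0 = D_1/(1+r)^1 + D_2/(1+r)^2 + TV/(1+r)^2
    = 1567.97222 + 1743.64318 + 80131.77590 = 83443.39130

83443.39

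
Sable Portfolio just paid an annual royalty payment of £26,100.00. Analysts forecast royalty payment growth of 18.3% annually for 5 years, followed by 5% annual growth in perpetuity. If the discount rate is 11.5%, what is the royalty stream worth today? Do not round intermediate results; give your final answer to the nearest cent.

£723255.71

D_1 = 30876.30000
D_2 = 36526.66290
D_3 = 43211.04221
D_4 = 51118.66294
D_5 = 60473.37825
Terminal value at year 5: TV = D_5×(1+g_2)/(r−g_2) = 63497.04717/0.065 = 976877.64869
P_0 = D_1/(1+r)^1 + D_2/(1+r)^2 + D_3/(1+r)^3 + D_4/(1+r)^4 + D_5/(1+r)^5 + TV/(1+r)^5
    = 27691.74888 + 29380.57303 + 31172.39273 + 33073.48932 + 35090.52724 + 566846.97844 = 723255.70963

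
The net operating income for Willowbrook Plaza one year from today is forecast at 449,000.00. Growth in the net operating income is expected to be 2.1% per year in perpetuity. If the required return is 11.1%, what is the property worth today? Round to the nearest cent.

Growing perpetuity: P = D₁ / (r − g) = 449,000.0000 / (0.111 − 0.021) = 4,988,888.89

4988888.89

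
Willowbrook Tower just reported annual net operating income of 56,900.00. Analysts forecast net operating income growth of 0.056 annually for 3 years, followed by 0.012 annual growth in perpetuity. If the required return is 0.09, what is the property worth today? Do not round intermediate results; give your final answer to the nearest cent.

831560.95

D_1 = 60086.40000
D_2 = 63451.23840
D_3 = 67004.50775
Terminal value at year 3: TV = D_3×(1+g_2)/(r−g_2) = 67808.56184/0.078 = 869340.53645
P_0 = D_1/(1+r)^1 + D_2/(1+r)^2 + D_3/(1+r)^3 + TV/(1+r)^3
    = 55125.13761 + 53405.63791 + 51739.77397 + 671290.40080 = 831560.95030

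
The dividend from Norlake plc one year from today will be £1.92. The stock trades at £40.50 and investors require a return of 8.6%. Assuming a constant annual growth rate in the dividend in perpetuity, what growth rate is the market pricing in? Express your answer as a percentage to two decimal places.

P = D₁/(r−g) ⇒ g = r − D₁/P = 0.086 − £1.92/£40.50 = 0.038593

3.86%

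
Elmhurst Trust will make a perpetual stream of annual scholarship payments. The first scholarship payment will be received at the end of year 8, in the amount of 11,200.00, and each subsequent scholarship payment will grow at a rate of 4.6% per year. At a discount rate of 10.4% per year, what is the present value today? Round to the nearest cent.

96606.54

Value at end of year 7: C₁ / (r − g) = 11,200.00 / (0.104 − 0.046) = 193,103.4483
Discount to today: PV = 193,103.4483 / (1 + 0.104)^7 = 193,103.4483 / 1.998865 = 96,606.54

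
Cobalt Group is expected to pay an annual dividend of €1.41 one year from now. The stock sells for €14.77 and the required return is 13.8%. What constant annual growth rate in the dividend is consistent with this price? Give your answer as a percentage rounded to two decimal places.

P = D₁/(r−g) ⇒ g = r − D₁/P = 0.138 − €1.41/€14.77 = 0.042536

4.25%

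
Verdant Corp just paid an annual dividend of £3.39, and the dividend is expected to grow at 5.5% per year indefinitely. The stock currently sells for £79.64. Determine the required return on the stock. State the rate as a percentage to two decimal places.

9.99%

D₁ = £3.39 × 1.055 = £3.5765
P = D₁/(r − g) ⇒ r = D₁/P + g = £3.5765/£79.64 + 0.055 = 0.044908 + 0.055 = 0.099908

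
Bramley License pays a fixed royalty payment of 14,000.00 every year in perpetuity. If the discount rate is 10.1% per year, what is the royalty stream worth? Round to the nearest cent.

138613.86

Level perpetuity: PV = C / r = 14,000.00 / 0.101 = 138,613.86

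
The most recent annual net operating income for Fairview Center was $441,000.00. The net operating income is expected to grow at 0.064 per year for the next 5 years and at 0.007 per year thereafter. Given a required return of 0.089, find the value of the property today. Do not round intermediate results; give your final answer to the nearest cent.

D_1 = 469224.00000
D_2 = 499254.33600
D_3 = 531206.61350
D_4 = 565203.83677
D_5 = 601376.88232
Terminal value at year 5: TV = D_5×(1+g_2)/(r−g_2) = 605586.52050/0.082 = 7385201.46948
P_0 = D_1/(1+r)^1 + D_2/(1+r)^2 + D_3/(1+r)^3 + D_4/(1+r)^4 + D_5/(1+r)^5 + TV/(1+r)^5
    = 430876.03306 + 420984.48042 + 411320.00658 + 401877.39853 + 392651.56293 + 4821952.73018 = 6879662.21170

$6879662.21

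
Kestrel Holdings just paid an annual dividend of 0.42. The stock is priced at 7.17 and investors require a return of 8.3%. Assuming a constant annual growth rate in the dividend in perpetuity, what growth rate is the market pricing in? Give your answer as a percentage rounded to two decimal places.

2.31%

P = D₀(1+g)/(r−g) ⇒ P(r−g) = D₀(1+g) ⇒ g(P+D₀) = P·r − D₀
g = (P·r − D₀)/(P + D₀) = (7.17×0.083 − 0.42) / (7.17 + 0.42) = 0.023071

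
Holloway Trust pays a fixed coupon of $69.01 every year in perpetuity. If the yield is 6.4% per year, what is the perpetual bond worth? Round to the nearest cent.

Level perpetuity: PV = C / r = $69.01 / 0.064 = $1,078.28

$1078.28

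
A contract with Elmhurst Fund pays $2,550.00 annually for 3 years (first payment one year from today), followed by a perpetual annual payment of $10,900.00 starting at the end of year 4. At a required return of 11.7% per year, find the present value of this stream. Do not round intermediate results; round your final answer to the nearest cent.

$73003.26

PV of 3-year annuity: $2,550.00 × [1 − (1+0.117)^−3] / 0.117 = 6156.38242
Perpetuity value at year 3: $10,900.00 / 0.117 = 93162.39316
PV of perpetuity: 93162.39316 / (1+0.117)^3 = 66846.87615
Total PV = 6156.38242 + 66846.87615 = 73003.25857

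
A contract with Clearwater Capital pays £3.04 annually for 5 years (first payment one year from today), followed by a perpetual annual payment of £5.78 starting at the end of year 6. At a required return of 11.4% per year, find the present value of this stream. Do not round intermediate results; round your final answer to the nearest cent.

PV of 5-year annuity: £3.04 × [1 − (1+0.114)^−5] / 0.114 = 11.12338
Perpetuity value at year 5: £5.78 / 0.114 = 50.70175
PV of perpetuity: 50.70175 / (1+0.114)^5 = 29.55269
Total PV = 11.12338 + 29.55269 = 40.67607

£40.68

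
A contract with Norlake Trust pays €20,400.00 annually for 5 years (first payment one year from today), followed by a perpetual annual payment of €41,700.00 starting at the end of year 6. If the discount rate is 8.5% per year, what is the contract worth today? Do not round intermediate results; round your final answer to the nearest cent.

€406652.56

PV of 5-year annuity: €20,400.00 × [1 − (1+0.085)^−5] / 0.085 = 80389.09841
Perpetuity value at year 5: €41,700.00 / 0.085 = 490588.23529
PV of perpetuity: 490588.23529 / (1+0.085)^5 = 326263.46060
Total PV = 80389.09841 + 326263.46060 = 406652.55901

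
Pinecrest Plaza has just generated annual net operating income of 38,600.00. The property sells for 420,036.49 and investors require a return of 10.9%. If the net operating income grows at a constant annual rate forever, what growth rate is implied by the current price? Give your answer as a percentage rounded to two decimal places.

P = D₀(1+g)/(r−g) ⇒ P(r−g) = D₀(1+g) ⇒ g(P+D₀) = P·r − D₀
g = (P·r − D₀)/(P + D₀) = (420,036.49×0.109 − 38,600.00) / (420,036.49 + 38,600.00) = 0.015664

1.57%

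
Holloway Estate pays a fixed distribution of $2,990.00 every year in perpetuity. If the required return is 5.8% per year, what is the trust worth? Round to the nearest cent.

$51551.72

Level perpetuity: PV = C / r = $2,990.00 / 0.058 = $51,551.72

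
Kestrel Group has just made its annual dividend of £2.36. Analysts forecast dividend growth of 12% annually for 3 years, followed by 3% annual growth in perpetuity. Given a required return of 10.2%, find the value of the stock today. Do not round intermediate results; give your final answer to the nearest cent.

D_1 = 2.64320
D_2 = 2.96038
D_3 = 3.31563
Terminal value at year 3: TV = D_3×(1+g_2)/(r−g_2) = 3.41510/0.072 = 47.43193
P_0 = D_1/(1+r)^1 + D_2/(1+r)^2 + D_3/(1+r)^3 + TV/(1+r)^3
    = 2.39855 + 2.43773 + 2.47754 + 35.44264 = 42.75645

£42.76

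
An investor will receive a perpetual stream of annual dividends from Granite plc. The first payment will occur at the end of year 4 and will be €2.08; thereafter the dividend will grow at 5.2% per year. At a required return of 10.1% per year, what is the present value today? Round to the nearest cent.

€31.81

Value at end of year 3: C₁ / (r − g) = €2.08 / (0.101 − 0.052) = €42.4490
Discount to today: PV = €42.4490 / (1 + 0.101)^3 = €42.4490 / 1.334633 = €31.81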